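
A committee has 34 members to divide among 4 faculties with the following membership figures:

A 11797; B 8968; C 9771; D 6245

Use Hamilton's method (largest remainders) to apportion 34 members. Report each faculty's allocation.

The standard divisor is 36781/34 ≈ 1081.794.
Standard quotas: A 10.9050, B 8.2899, C 9.0322, D 5.7728.
Lower quotas: A 10, B 8, C 9, D 5 (sum 32, leaving 2 seats).
Remainders in descending order: A 0.9050, D 0.7728, B 0.2899, C 0.0322.
Largest remainders: A, D receive the extra seats.

A=11; B=8; C=9; D=6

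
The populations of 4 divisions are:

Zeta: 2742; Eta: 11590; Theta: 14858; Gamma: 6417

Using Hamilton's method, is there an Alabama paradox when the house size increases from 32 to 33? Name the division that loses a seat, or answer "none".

Zeta

At 32 seats: Zeta 3, Eta 10, Theta 13, Gamma 6.
At 33 seats: Zeta 2, Eta 11, Theta 14, Gamma 6.
Zeta drops from 3 to 2.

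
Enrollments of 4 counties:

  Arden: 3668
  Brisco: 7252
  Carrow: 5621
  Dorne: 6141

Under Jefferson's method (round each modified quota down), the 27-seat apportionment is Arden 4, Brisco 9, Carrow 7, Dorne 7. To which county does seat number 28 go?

Dorne

Priority for the next seat is population ÷ (current seats + 1).
Priorities: Arden 733.600, Brisco 725.200, Carrow 702.625, Dorne 767.625.
Highest priority: Dorne.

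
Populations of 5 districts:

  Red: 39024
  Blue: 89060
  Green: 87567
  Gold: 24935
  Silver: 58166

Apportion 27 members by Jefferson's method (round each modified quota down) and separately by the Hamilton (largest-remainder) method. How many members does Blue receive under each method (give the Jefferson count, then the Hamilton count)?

9 and 8

Jefferson: Red 3, Blue 9, Green 8, Gold 2, Silver 5.
Hamilton: Red 4, Blue 8, Green 8, Gold 2, Silver 5.
Blue gets 9 under Jefferson and 8 under Hamilton.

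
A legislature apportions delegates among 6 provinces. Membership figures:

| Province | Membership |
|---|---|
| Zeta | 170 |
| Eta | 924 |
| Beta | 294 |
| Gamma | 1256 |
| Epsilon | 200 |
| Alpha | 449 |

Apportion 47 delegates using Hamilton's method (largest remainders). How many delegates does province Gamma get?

The standard divisor is 3293/47 ≈ 70.064.
Standard quotas: Zeta 2.426, Eta 13.188, Beta 4.196, Gamma 17.927, Epsilon 2.855, Alpha 6.408.
Lower quotas: Zeta 2, Eta 13, Beta 4, Gamma 17, Epsilon 2, Alpha 6 (sum 44, leaving 3 seats).
Remainders in descending order: Gamma 0.927, Epsilon 0.855, Zeta 0.426, Alpha 0.408, Beta 0.196, Eta 0.188.
Largest remainders: Gamma, Epsilon, Zeta receive the extra seats.
Gamma receives 18.

18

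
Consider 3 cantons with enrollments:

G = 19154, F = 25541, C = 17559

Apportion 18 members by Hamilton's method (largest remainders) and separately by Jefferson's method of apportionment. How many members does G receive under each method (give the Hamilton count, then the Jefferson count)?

Hamilton: G 6, F 7, C 5.
Jefferson: G 5, F 8, C 5.
G gets 6 under Hamilton and 5 under Jefferson.

6 and 5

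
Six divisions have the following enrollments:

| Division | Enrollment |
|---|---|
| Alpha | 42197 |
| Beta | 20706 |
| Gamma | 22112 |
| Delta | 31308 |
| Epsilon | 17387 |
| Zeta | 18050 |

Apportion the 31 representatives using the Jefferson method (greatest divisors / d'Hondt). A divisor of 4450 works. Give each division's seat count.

Alpha=9, Beta=4, Gamma=4, Delta=7, Epsilon=3, Zeta=4

With modified divisor 4450: modified quotas Alpha 9.482, Beta 4.653, Gamma 4.969, Delta 7.036, Epsilon 3.907, Zeta 4.056.
Rounding down: Alpha 9, Beta 4, Gamma 4, Delta 7, Epsilon 3, Zeta 4 (total 31).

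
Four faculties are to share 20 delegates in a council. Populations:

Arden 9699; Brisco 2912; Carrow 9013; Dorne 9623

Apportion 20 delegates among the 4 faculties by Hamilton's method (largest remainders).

Arden: 6, Brisco: 2, Carrow: 6, Dorne: 6

Standard divisor: 31247 ÷ 20 ≈ 1562.35.
Standard quotas: Arden 6.2080, Brisco 1.8639, Carrow 5.7689, Dorne 6.1593.
Lower quotas: Arden 6, Brisco 1, Carrow 5, Dorne 6 (sum 18, leaving 2 seats).
Remainders in descending order: Brisco 0.8639, Carrow 0.7689, Arden 0.2080, Dorne 0.1593.
Largest remainders: Brisco, Carrow receive the extra seats.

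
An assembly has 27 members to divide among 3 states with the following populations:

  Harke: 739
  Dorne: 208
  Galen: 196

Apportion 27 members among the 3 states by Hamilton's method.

The standard divisor is 1143/27 ≈ 42.333.
Standard quotas: Harke 17.457, Dorne 4.913, Galen 4.630.
Lower quotas: Harke 17, Dorne 4, Galen 4 (sum 25, leaving 2 seats).
Remainders in descending order: Dorne 0.913, Galen 0.630, Harke 0.457.
Largest remainders: Dorne, Galen receive the extra seats.

Harke 17, Dorne 5, Galen 5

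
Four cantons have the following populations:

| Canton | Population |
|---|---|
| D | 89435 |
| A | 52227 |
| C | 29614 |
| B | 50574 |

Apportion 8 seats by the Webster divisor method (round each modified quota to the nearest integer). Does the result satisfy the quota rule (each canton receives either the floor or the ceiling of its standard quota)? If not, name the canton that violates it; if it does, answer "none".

none

Standard quotas: D 3.225, A 1.883, C 1.068, B 1.824.
Webster allocation: D 3, A 2, C 1, B 2.
Every allocation lies between the lower and upper quota.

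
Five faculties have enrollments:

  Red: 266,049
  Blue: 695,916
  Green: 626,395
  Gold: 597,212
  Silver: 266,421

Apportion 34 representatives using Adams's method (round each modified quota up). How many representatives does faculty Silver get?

Standard divisor 2451993/34 ≈ 72117.441; standard quotas: Red 3.689, Blue 9.650, Green 8.686, Gold 8.281, Silver 3.694.
Rounding up gives 4, 10, 9, 9, 4 = 36 seats, so the divisor must be adjusted.
With modified divisor 77800: modified quotas Red 3.420, Blue 8.945, Green 8.051, Gold 7.676, Silver 3.424.
Rounding up: Red 4, Blue 9, Green 9, Gold 8, Silver 4 (total 34).
Silver receives 4.

4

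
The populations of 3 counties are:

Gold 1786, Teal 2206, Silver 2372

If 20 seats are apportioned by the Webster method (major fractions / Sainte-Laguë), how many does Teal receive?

Standard divisor 6364/20 ≈ 318.2; standard quotas: Gold 5.613, Teal 6.933, Silver 7.454.
Rounding to the nearest integer gives Gold 6, Teal 7, Silver 7 — total 20, matching the house size, so no adjustment is needed.
Teal receives 7.

7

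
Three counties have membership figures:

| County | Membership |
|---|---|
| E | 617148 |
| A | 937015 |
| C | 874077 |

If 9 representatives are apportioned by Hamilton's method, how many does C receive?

Total 2428240; standard divisor 2428240/9 ≈ 269804.444.
Standard quotas: E 2.2874, A 3.4729, C 3.2397.
Lower quotas: E 2, A 3, C 3 (sum 8, leaving 1 seat).
Remainders in descending order: A 0.4729, E 0.2874, C 0.2397.
The surplus seat goes to A.
C receives 3.

3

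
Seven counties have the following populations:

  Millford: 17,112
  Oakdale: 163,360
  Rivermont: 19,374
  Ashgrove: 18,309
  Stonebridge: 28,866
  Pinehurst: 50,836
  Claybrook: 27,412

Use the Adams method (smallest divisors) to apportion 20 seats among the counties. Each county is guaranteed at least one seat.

Millford 1, Oakdale 9, Rivermont 2, Ashgrove 1, Stonebridge 2, Pinehurst 3, Claybrook 2

Standard divisor 325269/20 ≈ 16263.45; standard quotas: Millford 1.052, Oakdale 10.045, Rivermont 1.191, Ashgrove 1.126, Stonebridge 1.775, Pinehurst 3.126, Claybrook 1.685.
Rounding up gives 2, 11, 2, 2, 2, 4, 2 = 25 seats, so the divisor must be adjusted.
With modified divisor 18800: modified quotas Millford 0.910, Oakdale 8.689, Rivermont 1.031, Ashgrove 0.974, Stonebridge 1.535, Pinehurst 2.704, Claybrook 1.458.
Rounding up: Millford 1, Oakdale 9, Rivermont 2, Ashgrove 1, Stonebridge 2, Pinehurst 3, Claybrook 2 (total 20).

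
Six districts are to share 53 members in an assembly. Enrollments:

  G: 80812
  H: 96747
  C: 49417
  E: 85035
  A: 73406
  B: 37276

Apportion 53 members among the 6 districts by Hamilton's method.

Standard divisor: 422693 ÷ 53 ≈ 7975.34.
Standard quotas: G 10.1327, H 12.1308, C 6.1962, E 10.6622, A 9.2041, B 4.6739.
Lower quotas: G 10, H 12, C 6, E 10, A 9, B 4 (sum 51, leaving 2 seats).
Remainders in descending order: B 0.6739, E 0.6622, A 0.2041, C 0.1962, G 0.1327, H 0.1308.
The surplus seats go to B, E.

G=10, H=12, C=6, E=11, A=9, B=5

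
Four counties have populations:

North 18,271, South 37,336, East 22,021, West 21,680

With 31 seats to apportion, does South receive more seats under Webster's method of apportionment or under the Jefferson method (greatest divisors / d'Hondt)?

Webster: North 6, South 11, East 7, West 7.
Jefferson: North 5, South 12, East 7, West 7.
South gets 11 under Webster and 12 under Jefferson.

Jefferson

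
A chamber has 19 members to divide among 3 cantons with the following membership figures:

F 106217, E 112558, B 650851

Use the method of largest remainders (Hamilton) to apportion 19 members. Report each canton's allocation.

Total 869626; standard divisor 869626/19 ≈ 45769.789.
Standard quotas: F 2.3207, E 2.4592, B 14.2201.
Lower quotas: F 2, E 2, B 14 (sum 18, leaving 1 seat).
Remainders in descending order: E 0.4592, F 0.3207, B 0.2201.
The surplus seat goes to E.

F: 2, E: 3, B: 14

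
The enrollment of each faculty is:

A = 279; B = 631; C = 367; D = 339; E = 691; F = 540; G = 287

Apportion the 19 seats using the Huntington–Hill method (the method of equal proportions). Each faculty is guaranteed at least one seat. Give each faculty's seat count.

A: 2, B: 4, C: 2, D: 2, E: 4, F: 3, G: 2

With divisor 169: modified quotas A 1.651, B 3.734, C 2.172, D 2.006, E 4.089, F 3.195, G 1.698.
Geometric-mean thresholds: A √(1·2)=1.414, B √(3·4)=3.464, C √(2·3)=2.449, D √(2·3)=2.449, E √(4·5)=4.472, F √(3·4)=3.464, G √(1·2)=1.414.
Each quota rounded against its threshold gives A 2, B 4, C 2, D 2, E 4, F 3, G 2 (total 19).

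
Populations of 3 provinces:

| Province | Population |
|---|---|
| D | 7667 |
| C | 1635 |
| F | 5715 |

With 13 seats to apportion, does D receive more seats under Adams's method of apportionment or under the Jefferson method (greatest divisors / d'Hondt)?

Adams: D 6, C 2, F 5.
Jefferson: D 7, C 1, F 5.
D gets 6 under Adams and 7 under Jefferson.

Jefferson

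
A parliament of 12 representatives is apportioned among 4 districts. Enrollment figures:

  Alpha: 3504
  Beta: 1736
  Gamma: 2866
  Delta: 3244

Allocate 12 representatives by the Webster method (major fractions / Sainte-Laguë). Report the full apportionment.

Standard divisor 11350/12 ≈ 945.833; standard quotas: Alpha 3.705, Beta 1.835, Gamma 3.030, Delta 3.430.
Rounding to the nearest integer gives Alpha 4, Beta 2, Gamma 3, Delta 3 — total 12, matching the house size, so no adjustment is needed.

Alpha 4, Beta 2, Gamma 3, Delta 3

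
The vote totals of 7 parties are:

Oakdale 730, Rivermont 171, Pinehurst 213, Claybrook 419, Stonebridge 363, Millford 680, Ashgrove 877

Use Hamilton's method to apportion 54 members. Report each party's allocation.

The standard divisor is 3453/54 ≈ 63.944.
Standard quotas: Oakdale 11.416, Rivermont 2.674, Pinehurst 3.331, Claybrook 6.553, Stonebridge 5.677, Millford 10.634, Ashgrove 13.715.
Lower quotas: Oakdale 11, Rivermont 2, Pinehurst 3, Claybrook 6, Stonebridge 5, Millford 10, Ashgrove 13 (sum 50, leaving 4 seats).
Remainders in descending order: Ashgrove 0.715, Stonebridge 0.677, Rivermont 0.674, Millford 0.634, Claybrook 0.553, Oakdale 0.416, Pinehurst 0.331.
Largest remainders: Ashgrove, Stonebridge, Rivermont, Millford receive the extra seats.

Oakdale 11; Rivermont 3; Pinehurst 3; Claybrook 6; Stonebridge 6; Millford 11; Ashgrove 14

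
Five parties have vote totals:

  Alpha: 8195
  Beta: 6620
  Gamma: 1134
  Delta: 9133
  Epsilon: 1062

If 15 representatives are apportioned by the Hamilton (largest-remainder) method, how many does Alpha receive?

5

The standard divisor is 26144/15 ≈ 1742.933.
Standard quotas: Alpha 4.7018, Beta 3.7982, Gamma 0.6506, Delta 5.2400, Epsilon 0.6093.
Lower quotas: Alpha 4, Beta 3, Gamma 0, Delta 5, Epsilon 0 (sum 12, leaving 3 seats).
Remainders in descending order: Beta 0.7982, Alpha 0.7018, Gamma 0.6506, Epsilon 0.6093, Delta 0.2400.
Largest remainders: Beta, Alpha, Gamma receive the extra seats.
Alpha receives 5.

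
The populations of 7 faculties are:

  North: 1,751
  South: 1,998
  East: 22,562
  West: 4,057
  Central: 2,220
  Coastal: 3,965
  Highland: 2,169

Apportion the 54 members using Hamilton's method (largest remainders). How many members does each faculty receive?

North 2, South 3, East 31, West 6, Central 3, Coastal 6, Highland 3

Total 38722; standard divisor 38722/54 ≈ 717.074.
Standard quotas: North 2.4419, South 2.7863, East 31.4640, West 5.6577, Central 3.0959, Coastal 5.5294, Highland 3.0248.
Lower quotas: North 2, South 2, East 31, West 5, Central 3, Coastal 5, Highland 3 (sum 51, leaving 3 seats).
Remainders in descending order: South 0.7863, West 0.6577, Coastal 0.5294, East 0.4640, North 0.4419, Central 0.0959, Highland 0.0248.
The surplus seats go to South, West, Coastal.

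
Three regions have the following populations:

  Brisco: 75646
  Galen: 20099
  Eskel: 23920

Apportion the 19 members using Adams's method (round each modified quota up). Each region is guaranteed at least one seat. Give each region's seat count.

Standard divisor 119665/19 ≈ 6298.158; standard quotas: Brisco 12.011, Galen 3.191, Eskel 3.798.
Rounding up gives 13, 4, 4 = 21 seats, so the divisor must be adjusted.
With modified divisor 6800: modified quotas Brisco 11.124, Galen 2.956, Eskel 3.518.
Rounding up: Brisco 12, Galen 3, Eskel 4 (total 19).

Brisco 12, Galen 3, Eskel 4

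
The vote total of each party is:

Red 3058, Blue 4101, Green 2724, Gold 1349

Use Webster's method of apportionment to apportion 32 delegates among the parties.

Standard divisor 11232/32 ≈ 351; standard quotas: Red 8.712, Blue 11.684, Green 7.761, Gold 3.843.
Rounding to the nearest integer gives 9, 12, 8, 4 = 33 seats, so the divisor must be adjusted.
With modified divisor 358: modified quotas Red 8.542, Blue 11.455, Green 7.609, Gold 3.768.
Rounding to the nearest integer: Red 9, Blue 11, Green 8, Gold 4 (total 32).

Red 9; Blue 11; Green 8; Gold 4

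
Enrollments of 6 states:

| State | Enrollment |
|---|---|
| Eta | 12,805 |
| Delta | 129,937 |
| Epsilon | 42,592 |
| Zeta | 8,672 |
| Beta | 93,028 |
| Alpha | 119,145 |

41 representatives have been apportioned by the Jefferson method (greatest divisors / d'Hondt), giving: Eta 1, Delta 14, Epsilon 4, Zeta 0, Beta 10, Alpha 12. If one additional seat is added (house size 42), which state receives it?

Alpha

Priority for the next seat is population ÷ (current seats + 1).
Priorities: Eta 6402.500, Delta 8662.467, Epsilon 8518.400, Zeta 8672.000, Beta 8457.091, Alpha 9165.000.
Highest priority: Alpha.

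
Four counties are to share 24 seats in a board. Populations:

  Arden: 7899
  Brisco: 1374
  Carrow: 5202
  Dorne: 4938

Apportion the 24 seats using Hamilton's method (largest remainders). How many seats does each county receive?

Standard divisor: 19413 ÷ 24 ≈ 808.875.
Standard quotas: Arden 9.7654, Brisco 1.6987, Carrow 6.4312, Dorne 6.1048.
Lower quotas: Arden 9, Brisco 1, Carrow 6, Dorne 6 (sum 22, leaving 2 seats).
Remainders in descending order: Arden 0.7654, Brisco 0.6987, Carrow 0.4312, Dorne 0.1048.
The surplus seats go to Arden, Brisco.

Arden: 10, Brisco: 2, Carrow: 6, Dorne: 6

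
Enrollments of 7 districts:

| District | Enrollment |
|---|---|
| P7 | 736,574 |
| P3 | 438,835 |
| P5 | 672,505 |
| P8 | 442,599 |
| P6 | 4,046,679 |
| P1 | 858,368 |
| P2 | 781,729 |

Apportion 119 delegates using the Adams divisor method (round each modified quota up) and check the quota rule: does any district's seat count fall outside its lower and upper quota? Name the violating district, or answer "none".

P6

Standard quotas: P7 10.988, P3 6.546, P5 10.032, P8 6.602, P6 60.366, P1 12.805, P2 11.661.
Adams allocation: P7 11, P3 7, P5 10, P8 7, P6 59, P1 13, P2 12.
P6 has quota 60.366 (lower 60, upper 61) but receives 59 — outside the quota interval.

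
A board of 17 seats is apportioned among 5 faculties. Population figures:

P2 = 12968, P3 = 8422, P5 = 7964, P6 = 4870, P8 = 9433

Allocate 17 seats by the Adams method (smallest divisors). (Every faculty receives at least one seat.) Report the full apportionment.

Standard divisor 43657/17 ≈ 2568.059; standard quotas: P2 5.050, P3 3.280, P5 3.101, P6 1.896, P8 3.673.
Rounding up gives 6, 4, 4, 2, 4 = 20 seats, so the divisor must be adjusted.
With modified divisor 3000: modified quotas P2 4.323, P3 2.807, P5 2.655, P6 1.623, P8 3.144.
Rounding up: P2 5, P3 3, P5 3, P6 2, P8 4 (total 17).

P2=5, P3=3, P5=3, P6=2, P8=4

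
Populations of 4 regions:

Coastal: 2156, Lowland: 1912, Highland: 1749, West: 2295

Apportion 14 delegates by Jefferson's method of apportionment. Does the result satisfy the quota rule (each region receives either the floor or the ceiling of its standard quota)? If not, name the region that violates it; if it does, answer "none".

none

Standard quotas: Coastal 3.721, Lowland 3.300, Highland 3.018, West 3.961.
Jefferson allocation: Coastal 4, Lowland 3, Highland 3, West 4.
Every allocation lies between the lower and upper quota.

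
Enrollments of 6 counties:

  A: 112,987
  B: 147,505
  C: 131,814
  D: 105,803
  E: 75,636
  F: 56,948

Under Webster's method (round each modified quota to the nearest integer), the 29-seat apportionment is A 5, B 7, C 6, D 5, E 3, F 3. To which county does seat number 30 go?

E

Priority for the next seat is population ÷ (current seats + 0.5).
Priorities: A 20543.091, B 19667.333, C 20279.077, D 19236.909, E 21610.286, F 16270.857.
Highest priority: E.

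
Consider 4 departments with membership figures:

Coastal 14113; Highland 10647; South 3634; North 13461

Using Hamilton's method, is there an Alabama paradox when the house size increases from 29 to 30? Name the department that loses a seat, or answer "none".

At 29 seats: Coastal 10, Highland 7, South 3, North 9.
At 30 seats: Coastal 10, Highland 8, South 2, North 10.
South drops from 3 to 2.

South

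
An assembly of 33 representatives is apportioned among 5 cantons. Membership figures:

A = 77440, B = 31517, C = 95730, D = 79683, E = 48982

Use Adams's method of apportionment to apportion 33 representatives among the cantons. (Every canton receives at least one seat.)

A 8; B 3; C 9; D 8; E 5

Standard divisor 333352/33 ≈ 10101.576; standard quotas: A 7.666, B 3.120, C 9.477, D 7.888, E 4.849.
Rounding up gives 8, 4, 10, 8, 5 = 35 seats, so the divisor must be adjusted.
With modified divisor 10800: modified quotas A 7.170, B 2.918, C 8.864, D 7.378, E 4.535.
Rounding up: A 8, B 3, C 9, D 8, E 5 (total 33).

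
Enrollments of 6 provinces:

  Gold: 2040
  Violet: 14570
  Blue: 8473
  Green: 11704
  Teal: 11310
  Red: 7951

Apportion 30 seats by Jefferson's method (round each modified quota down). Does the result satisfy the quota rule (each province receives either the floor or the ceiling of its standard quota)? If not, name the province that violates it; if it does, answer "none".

none

Standard quotas: Gold 1.092, Violet 7.799, Blue 4.535, Green 6.265, Teal 6.054, Red 4.256.
Jefferson allocation: Gold 1, Violet 8, Blue 5, Green 6, Teal 6, Red 4.
Every allocation lies between the lower and upper quota.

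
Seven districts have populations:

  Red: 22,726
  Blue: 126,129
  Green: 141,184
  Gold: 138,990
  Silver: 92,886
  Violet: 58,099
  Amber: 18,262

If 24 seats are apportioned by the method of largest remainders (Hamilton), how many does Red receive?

Standard divisor: 598276 ÷ 24 ≈ 24928.167.
Standard quotas: Red 0.9117, Blue 5.0597, Green 5.6636, Gold 5.5756, Silver 3.7261, Violet 2.3307, Amber 0.7326.
Lower quotas: Red 0, Blue 5, Green 5, Gold 5, Silver 3, Violet 2, Amber 0 (sum 20, leaving 4 seats).
Remainders in descending order: Red 0.9117, Amber 0.7326, Silver 0.7261, Green 0.6636, Gold 0.5756, Violet 0.3307, Blue 0.0597.
The surplus seats go to Red, Amber, Silver, Green.
Red receives 1.

1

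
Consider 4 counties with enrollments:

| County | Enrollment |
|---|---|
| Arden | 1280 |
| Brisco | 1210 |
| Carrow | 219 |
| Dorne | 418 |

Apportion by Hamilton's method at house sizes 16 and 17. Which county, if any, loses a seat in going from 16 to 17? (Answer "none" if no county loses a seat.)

none

At 16 seats: Arden 7, Brisco 6, Carrow 1, Dorne 2.
At 17 seats: Arden 7, Brisco 7, Carrow 1, Dorne 2.
No county's allocation decreased.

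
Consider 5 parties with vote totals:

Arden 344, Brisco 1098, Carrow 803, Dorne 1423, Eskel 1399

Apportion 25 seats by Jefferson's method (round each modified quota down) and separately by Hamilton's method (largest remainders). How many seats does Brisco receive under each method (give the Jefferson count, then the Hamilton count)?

Jefferson: Arden 1, Brisco 6, Carrow 4, Dorne 7, Eskel 7.
Hamilton: Arden 2, Brisco 5, Carrow 4, Dorne 7, Eskel 7.
Brisco gets 6 under Jefferson and 5 under Hamilton.

6 and 5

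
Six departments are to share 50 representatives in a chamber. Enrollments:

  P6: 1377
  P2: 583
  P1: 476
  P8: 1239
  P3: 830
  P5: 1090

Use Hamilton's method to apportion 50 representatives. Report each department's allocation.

P6=12, P2=5, P1=4, P8=11, P3=8, P5=10

Total 5595; standard divisor 5595/50 ≈ 111.9.
Standard quotas: P6 12.306, P2 5.210, P1 4.254, P8 11.072, P3 7.417, P5 9.741.
Lower quotas: P6 12, P2 5, P1 4, P8 11, P3 7, P5 9 (sum 48, leaving 2 seats).
Remainders in descending order: P5 0.741, P3 0.417, P6 0.306, P1 0.254, P2 0.210, P8 0.072.
The surplus seats go to P5, P3.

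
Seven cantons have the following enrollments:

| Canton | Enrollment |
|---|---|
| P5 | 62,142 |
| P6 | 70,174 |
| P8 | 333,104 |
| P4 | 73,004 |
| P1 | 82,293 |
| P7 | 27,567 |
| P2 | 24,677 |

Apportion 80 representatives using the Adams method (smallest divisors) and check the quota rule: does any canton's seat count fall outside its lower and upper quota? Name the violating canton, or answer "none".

Standard quotas: P5 7.387, P6 8.342, P8 39.599, P4 8.679, P1 9.783, P7 3.277, P2 2.934.
Adams allocation: P5 8, P6 8, P8 38, P4 9, P1 10, P7 4, P2 3.
P8 has quota 39.599 (lower 39, upper 40) but receives 38 — outside the quota interval.

P8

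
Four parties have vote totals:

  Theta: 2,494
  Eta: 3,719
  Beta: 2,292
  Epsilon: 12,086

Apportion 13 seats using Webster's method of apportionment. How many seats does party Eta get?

Standard divisor 20591/13 ≈ 1583.923; standard quotas: Theta 1.575, Eta 2.348, Beta 1.447, Epsilon 7.630.
Rounding to the nearest integer gives Theta 2, Eta 2, Beta 1, Epsilon 8 — total 13, matching the house size, so no adjustment is needed.
Eta receives 2.

2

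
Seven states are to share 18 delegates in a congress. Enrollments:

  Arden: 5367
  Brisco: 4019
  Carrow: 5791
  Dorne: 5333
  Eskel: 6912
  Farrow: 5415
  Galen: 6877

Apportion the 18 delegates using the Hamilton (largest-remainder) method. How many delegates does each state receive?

Total 39714; standard divisor 39714/18 ≈ 2206.333.
Standard quotas: Arden 2.4325, Brisco 1.8216, Carrow 2.6247, Dorne 2.4171, Eskel 3.1328, Farrow 2.4543, Galen 3.1169.
Lower quotas: Arden 2, Brisco 1, Carrow 2, Dorne 2, Eskel 3, Farrow 2, Galen 3 (sum 15, leaving 3 seats).
Remainders in descending order: Brisco 0.8216, Carrow 0.6247, Farrow 0.4543, Arden 0.4325, Dorne 0.4171, Eskel 0.1328, Galen 0.1169.
Largest remainders: Brisco, Carrow, Farrow receive the extra seats.

Arden 2, Brisco 2, Carrow 3, Dorne 2, Eskel 3, Farrow 3, Galen 3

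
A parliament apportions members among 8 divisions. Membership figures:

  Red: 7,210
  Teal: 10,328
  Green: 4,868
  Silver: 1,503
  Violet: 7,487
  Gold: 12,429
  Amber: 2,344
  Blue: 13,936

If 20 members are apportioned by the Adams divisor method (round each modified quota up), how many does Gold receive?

4

Standard divisor 60105/20 ≈ 3005.25; standard quotas: Red 2.399, Teal 3.437, Green 1.620, Silver 0.500, Violet 2.491, Gold 4.136, Amber 0.780, Blue 4.637.
Rounding up gives 3, 4, 2, 1, 3, 5, 1, 5 = 24 seats, so the divisor must be adjusted.
With modified divisor 3700: modified quotas Red 1.949, Teal 2.791, Green 1.316, Silver 0.406, Violet 2.024, Gold 3.359, Amber 0.634, Blue 3.766.
Rounding up: Red 2, Teal 3, Green 2, Silver 1, Violet 3, Gold 4, Amber 1, Blue 4 (total 20).
Gold receives 4.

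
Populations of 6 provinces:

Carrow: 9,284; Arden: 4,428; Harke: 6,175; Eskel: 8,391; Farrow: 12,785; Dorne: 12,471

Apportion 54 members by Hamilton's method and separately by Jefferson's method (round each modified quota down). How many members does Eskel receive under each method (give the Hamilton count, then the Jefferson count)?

Hamilton: Carrow 9, Arden 5, Harke 6, Eskel 8, Farrow 13, Dorne 13.
Jefferson: Carrow 9, Arden 4, Harke 6, Eskel 9, Farrow 13, Dorne 13.
Eskel gets 8 under Hamilton and 9 under Jefferson.

8 and 9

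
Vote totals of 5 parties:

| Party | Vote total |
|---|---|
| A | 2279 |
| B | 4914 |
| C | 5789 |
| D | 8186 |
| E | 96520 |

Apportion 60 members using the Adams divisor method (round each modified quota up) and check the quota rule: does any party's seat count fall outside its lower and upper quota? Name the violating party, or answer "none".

E

Standard quotas: A 1.162, B 2.505, C 2.951, D 4.173, E 49.208.
Adams allocation: A 2, B 3, C 3, D 4, E 48.
E has quota 49.208 (lower 49, upper 50) but receives 48 — outside the quota interval.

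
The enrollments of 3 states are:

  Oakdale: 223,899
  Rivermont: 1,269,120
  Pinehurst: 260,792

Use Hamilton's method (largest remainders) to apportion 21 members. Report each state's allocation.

Standard divisor: 1753811 ÷ 21 ≈ 83514.81.
Standard quotas: Oakdale 2.6809, Rivermont 15.1963, Pinehurst 3.1227.
Lower quotas: Oakdale 2, Rivermont 15, Pinehurst 3 (sum 20, leaving 1 seat).
Remainders in descending order: Oakdale 0.6809, Rivermont 0.1963, Pinehurst 0.1227.
The surplus seat goes to Oakdale.

Oakdale: 3, Rivermont: 15, Pinehurst: 3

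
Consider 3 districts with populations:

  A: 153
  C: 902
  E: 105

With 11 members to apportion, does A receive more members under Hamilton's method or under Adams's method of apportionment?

Hamilton: A 1, C 9, E 1.
Adams: A 2, C 8, E 1.
A gets 1 under Hamilton and 2 under Adams.

Adams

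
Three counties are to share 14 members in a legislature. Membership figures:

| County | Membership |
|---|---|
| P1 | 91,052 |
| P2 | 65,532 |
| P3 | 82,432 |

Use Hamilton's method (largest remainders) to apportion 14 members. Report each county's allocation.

Total 239016; standard divisor 239016/14 ≈ 17072.571.
Standard quotas: P1 5.3332, P2 3.8384, P3 4.8283.
Lower quotas: P1 5, P2 3, P3 4 (sum 12, leaving 2 seats).
Remainders in descending order: P2 0.8384, P3 0.8283, P1 0.3332.
Largest remainders: P2, P3 receive the extra seats.

P1=5; P2=4; P3=5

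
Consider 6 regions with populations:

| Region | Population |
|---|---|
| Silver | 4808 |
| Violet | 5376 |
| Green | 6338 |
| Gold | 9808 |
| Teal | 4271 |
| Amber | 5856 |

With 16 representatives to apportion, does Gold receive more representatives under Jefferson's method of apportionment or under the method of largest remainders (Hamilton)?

Jefferson: Silver 2, Violet 2, Green 3, Gold 5, Teal 2, Amber 2.
Hamilton: Silver 2, Violet 2, Green 3, Gold 4, Teal 2, Amber 3.
Gold gets 5 under Jefferson and 4 under Hamilton.

Jefferson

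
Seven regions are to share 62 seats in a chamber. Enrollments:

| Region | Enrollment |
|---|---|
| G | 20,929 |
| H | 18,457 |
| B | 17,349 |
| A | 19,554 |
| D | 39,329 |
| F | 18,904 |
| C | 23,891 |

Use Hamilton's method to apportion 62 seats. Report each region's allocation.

G 8, H 7, B 7, A 8, D 15, F 8, C 9

Standard divisor: 158413 ÷ 62 ≈ 2555.048.
Standard quotas: G 8.1912, H 7.2237, B 6.7901, A 7.6531, D 15.3927, F 7.3987, C 9.3505.
Lower quotas: G 8, H 7, B 6, A 7, D 15, F 7, C 9 (sum 59, leaving 3 seats).
Remainders in descending order: B 0.7901, A 0.6531, F 0.3987, D 0.3927, C 0.3505, H 0.2237, G 0.1912.
Largest remainders: B, A, F receive the extra seats.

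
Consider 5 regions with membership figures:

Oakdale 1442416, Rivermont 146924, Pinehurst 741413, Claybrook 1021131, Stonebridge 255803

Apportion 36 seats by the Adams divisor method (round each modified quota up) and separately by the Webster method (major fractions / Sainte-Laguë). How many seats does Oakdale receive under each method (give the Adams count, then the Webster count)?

Adams: Oakdale 14, Rivermont 2, Pinehurst 7, Claybrook 10, Stonebridge 3.
Webster: Oakdale 15, Rivermont 1, Pinehurst 7, Claybrook 10, Stonebridge 3.
Oakdale gets 14 under Adams and 15 under Webster.

14 and 15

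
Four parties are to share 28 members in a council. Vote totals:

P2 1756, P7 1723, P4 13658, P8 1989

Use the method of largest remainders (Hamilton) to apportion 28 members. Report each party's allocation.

Standard divisor: 19126 ÷ 28 ≈ 683.071.
Standard quotas: P2 2.5707, P7 2.5224, P4 19.9950, P8 2.9118.
Lower quotas: P2 2, P7 2, P4 19, P8 2 (sum 25, leaving 3 seats).
Remainders in descending order: P4 0.9950, P8 0.9118, P2 0.5707, P7 0.5224.
The surplus seats go to P4, P8, P2.

P2: 3; P7: 2; P4: 20; P8: 3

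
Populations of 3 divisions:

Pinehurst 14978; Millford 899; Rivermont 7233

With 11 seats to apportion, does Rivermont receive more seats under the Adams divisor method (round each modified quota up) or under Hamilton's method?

Adams: Pinehurst 7, Millford 1, Rivermont 3.
Hamilton: Pinehurst 7, Millford 0, Rivermont 4.
Rivermont gets 3 under Adams and 4 under Hamilton.

Hamilton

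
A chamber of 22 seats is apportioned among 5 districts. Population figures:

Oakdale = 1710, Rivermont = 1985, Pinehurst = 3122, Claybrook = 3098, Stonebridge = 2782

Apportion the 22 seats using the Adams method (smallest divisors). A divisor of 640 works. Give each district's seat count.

With modified divisor 640: modified quotas Oakdale 2.672, Rivermont 3.102, Pinehurst 4.878, Claybrook 4.841, Stonebridge 4.347.
Rounding up: Oakdale 3, Rivermont 4, Pinehurst 5, Claybrook 5, Stonebridge 5 (total 22).

Oakdale 3; Rivermont 4; Pinehurst 5; Claybrook 5; Stonebridge 5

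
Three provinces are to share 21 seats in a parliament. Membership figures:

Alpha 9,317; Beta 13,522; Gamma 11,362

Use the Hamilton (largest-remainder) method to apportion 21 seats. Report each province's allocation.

Alpha: 6, Beta: 8, Gamma: 7

The standard divisor is 34201/21 ≈ 1628.619.
Standard quotas: Alpha 5.7208, Beta 8.3027, Gamma 6.9765.
Lower quotas: Alpha 5, Beta 8, Gamma 6 (sum 19, leaving 2 seats).
Remainders in descending order: Gamma 0.9765, Alpha 0.7208, Beta 0.3027.
The surplus seats go to Gamma, Alpha.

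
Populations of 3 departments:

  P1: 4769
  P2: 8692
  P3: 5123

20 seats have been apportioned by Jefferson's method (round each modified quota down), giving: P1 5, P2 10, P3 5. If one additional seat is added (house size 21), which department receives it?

Priority for the next seat is population ÷ (current seats + 1).
Priorities: P1 794.833, P2 790.182, P3 853.833.
Highest priority: P3.

P3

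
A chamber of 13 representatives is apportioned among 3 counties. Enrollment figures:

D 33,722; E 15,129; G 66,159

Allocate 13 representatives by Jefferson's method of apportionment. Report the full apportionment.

D 4, E 1, G 8

Standard divisor 115010/13 ≈ 8846.923; standard quotas: D 3.812, E 1.710, G 7.478.
Rounding down gives 3, 1, 7 = 11 seats, so the divisor must be adjusted.
With modified divisor 7900: modified quotas D 4.269, E 1.915, G 8.375.
Rounding down: D 4, E 1, G 8 (total 13).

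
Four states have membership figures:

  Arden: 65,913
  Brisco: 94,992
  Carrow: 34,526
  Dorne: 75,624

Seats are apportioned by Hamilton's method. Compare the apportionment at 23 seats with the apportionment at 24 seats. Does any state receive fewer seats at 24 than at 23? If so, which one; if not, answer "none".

none

At 23 seats: Arden 6, Brisco 8, Carrow 3, Dorne 6.
At 24 seats: Arden 6, Brisco 8, Carrow 3, Dorne 7.
No state's allocation decreased.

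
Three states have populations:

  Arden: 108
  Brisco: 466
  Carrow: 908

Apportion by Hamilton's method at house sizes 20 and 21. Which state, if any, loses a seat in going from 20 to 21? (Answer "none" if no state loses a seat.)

At 20 seats: Arden 2, Brisco 6, Carrow 12.
At 21 seats: Arden 1, Brisco 7, Carrow 13.
Arden drops from 2 to 1.

Arden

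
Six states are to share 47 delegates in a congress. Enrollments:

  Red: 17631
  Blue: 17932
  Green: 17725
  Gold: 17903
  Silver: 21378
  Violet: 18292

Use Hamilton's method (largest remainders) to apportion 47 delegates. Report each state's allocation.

Total 110861; standard divisor 110861/47 ≈ 2358.745.
Standard quotas: Red 7.4747, Blue 7.6023, Green 7.5146, Gold 7.5901, Silver 9.0633, Violet 7.7550.
Lower quotas: Red 7, Blue 7, Green 7, Gold 7, Silver 9, Violet 7 (sum 44, leaving 3 seats).
Remainders in descending order: Violet 0.7550, Blue 0.6023, Gold 0.5901, Green 0.5146, Red 0.4747, Silver 0.0633.
The surplus seats go to Violet, Blue, Gold.

Red 7, Blue 8, Green 7, Gold 8, Silver 9, Violet 8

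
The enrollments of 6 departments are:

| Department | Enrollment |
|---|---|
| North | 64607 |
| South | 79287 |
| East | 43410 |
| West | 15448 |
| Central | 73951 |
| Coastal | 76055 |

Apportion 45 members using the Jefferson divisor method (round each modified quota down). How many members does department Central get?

Standard divisor 352758/45 ≈ 7839.067; standard quotas: North 8.242, South 10.114, East 5.538, West 1.971, Central 9.434, Coastal 9.702.
Rounding down gives 8, 10, 5, 1, 9, 9 = 42 seats, so the divisor must be adjusted.
With modified divisor 7300: modified quotas North 8.850, South 10.861, East 5.947, West 2.116, Central 10.130, Coastal 10.418.
Rounding down: North 8, South 10, East 5, West 2, Central 10, Coastal 10 (total 45).
Central receives 10.

10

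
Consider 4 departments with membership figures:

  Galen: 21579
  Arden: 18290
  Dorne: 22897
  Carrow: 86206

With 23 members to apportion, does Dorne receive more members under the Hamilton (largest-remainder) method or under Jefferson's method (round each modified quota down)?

Hamilton

Hamilton: Galen 3, Arden 3, Dorne 4, Carrow 13.
Jefferson: Galen 3, Arden 3, Dorne 3, Carrow 14.
Dorne gets 4 under Hamilton and 3 under Jefferson.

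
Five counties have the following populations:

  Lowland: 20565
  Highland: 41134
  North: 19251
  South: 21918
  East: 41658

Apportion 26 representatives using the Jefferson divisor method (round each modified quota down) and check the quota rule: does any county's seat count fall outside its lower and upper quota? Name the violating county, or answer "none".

Standard quotas: Lowland 3.700, Highland 7.400, North 3.463, South 3.943, East 7.494.
Jefferson allocation: Lowland 3, Highland 8, North 3, South 4, East 8.
Every allocation lies between the lower and upper quota.

none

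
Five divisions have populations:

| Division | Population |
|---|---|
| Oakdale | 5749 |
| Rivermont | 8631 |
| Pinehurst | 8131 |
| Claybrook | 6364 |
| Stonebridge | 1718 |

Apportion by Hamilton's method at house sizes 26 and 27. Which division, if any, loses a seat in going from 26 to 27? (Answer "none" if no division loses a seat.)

At 26 seats: Oakdale 5, Rivermont 7, Pinehurst 7, Claybrook 5, Stonebridge 2.
At 27 seats: Oakdale 5, Rivermont 8, Pinehurst 7, Claybrook 6, Stonebridge 1.
Stonebridge drops from 2 to 1.

Stonebridge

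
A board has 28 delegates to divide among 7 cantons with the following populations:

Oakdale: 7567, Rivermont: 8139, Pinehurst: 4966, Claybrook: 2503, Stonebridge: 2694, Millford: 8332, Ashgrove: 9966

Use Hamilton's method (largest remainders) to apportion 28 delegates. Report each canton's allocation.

Oakdale 5; Rivermont 5; Pinehurst 3; Claybrook 2; Stonebridge 2; Millford 5; Ashgrove 6

The standard divisor is 44167/28 ≈ 1577.393.
Standard quotas: Oakdale 4.7972, Rivermont 5.1598, Pinehurst 3.1482, Claybrook 1.5868, Stonebridge 1.7079, Millford 5.2821, Ashgrove 6.3180.
Lower quotas: Oakdale 4, Rivermont 5, Pinehurst 3, Claybrook 1, Stonebridge 1, Millford 5, Ashgrove 6 (sum 25, leaving 3 seats).
Remainders in descending order: Oakdale 0.7972, Stonebridge 0.7079, Claybrook 0.5868, Ashgrove 0.3180, Millford 0.2821, Rivermont 0.1598, Pinehurst 0.1482.
The surplus seats go to Oakdale, Stonebridge, Claybrook.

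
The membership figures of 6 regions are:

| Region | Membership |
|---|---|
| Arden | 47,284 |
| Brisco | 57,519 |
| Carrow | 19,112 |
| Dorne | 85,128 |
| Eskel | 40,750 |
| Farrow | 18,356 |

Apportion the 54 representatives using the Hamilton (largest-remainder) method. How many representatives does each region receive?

Standard divisor: 268149 ÷ 54 ≈ 4965.722.
Standard quotas: Arden 9.5221, Brisco 11.5832, Carrow 3.8488, Dorne 17.1431, Eskel 8.2063, Farrow 3.6965.
Lower quotas: Arden 9, Brisco 11, Carrow 3, Dorne 17, Eskel 8, Farrow 3 (sum 51, leaving 3 seats).
Remainders in descending order: Carrow 0.8488, Farrow 0.6965, Brisco 0.5832, Arden 0.5221, Eskel 0.2063, Dorne 0.1431.
The surplus seats go to Carrow, Farrow, Brisco.

Arden: 9, Brisco: 12, Carrow: 4, Dorne: 17, Eskel: 8, Farrow: 4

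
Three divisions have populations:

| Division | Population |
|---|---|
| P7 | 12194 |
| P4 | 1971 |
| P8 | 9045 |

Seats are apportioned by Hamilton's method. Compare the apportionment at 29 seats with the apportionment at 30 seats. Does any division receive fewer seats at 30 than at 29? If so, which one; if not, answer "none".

P4

At 29 seats: P7 15, P4 3, P8 11.
At 30 seats: P7 16, P4 2, P8 12.
P4 drops from 3 to 2.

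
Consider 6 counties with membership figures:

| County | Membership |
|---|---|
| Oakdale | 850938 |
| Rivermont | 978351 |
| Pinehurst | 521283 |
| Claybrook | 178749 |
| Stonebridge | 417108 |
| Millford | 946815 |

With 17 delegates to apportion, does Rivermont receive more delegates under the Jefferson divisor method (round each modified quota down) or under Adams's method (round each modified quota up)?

Jefferson

Jefferson: Oakdale 4, Rivermont 5, Pinehurst 2, Claybrook 0, Stonebridge 2, Millford 4.
Adams: Oakdale 4, Rivermont 4, Pinehurst 2, Claybrook 1, Stonebridge 2, Millford 4.
Rivermont gets 5 under Jefferson and 4 under Adams.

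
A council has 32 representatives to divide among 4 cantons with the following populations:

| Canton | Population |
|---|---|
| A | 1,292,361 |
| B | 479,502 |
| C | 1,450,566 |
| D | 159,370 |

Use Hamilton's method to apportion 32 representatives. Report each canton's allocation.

Total 3381799; standard divisor 3381799/32 ≈ 105681.219.
Standard quotas: A 12.2289, B 4.5372, C 13.7259, D 1.5080.
Lower quotas: A 12, B 4, C 13, D 1 (sum 30, leaving 2 seats).
Remainders in descending order: C 0.7259, B 0.5372, D 0.5080, A 0.2289.
Largest remainders: C, B receive the extra seats.

A: 12, B: 5, C: 14, D: 1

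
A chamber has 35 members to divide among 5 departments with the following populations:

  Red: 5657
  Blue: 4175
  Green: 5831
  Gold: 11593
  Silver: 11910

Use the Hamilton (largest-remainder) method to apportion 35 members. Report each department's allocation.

Total 39166; standard divisor 39166/35 ≈ 1119.029.
Standard quotas: Red 5.0553, Blue 3.7309, Green 5.2108, Gold 10.3599, Silver 10.6432.
Lower quotas: Red 5, Blue 3, Green 5, Gold 10, Silver 10 (sum 33, leaving 2 seats).
Remainders in descending order: Blue 0.7309, Silver 0.6432, Gold 0.3599, Green 0.2108, Red 0.0553.
Largest remainders: Blue, Silver receive the extra seats.

Red=5, Blue=4, Green=5, Gold=10, Silver=11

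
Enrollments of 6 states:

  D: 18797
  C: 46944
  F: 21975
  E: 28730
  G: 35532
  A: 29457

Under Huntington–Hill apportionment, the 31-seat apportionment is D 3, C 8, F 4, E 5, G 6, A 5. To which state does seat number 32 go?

C

Priority for the next seat is population ÷ (√(s·(s+1))).
Priorities: D 5426.227, C 5532.403, F 4913.759, E 5245.356, G 5482.707, A 5378.088.
Highest priority: C.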